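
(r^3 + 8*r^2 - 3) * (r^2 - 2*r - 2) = r^5 + 6*r^4 - 18*r^3 - 19*r^2 + 6*r + 6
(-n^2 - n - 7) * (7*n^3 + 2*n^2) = -7*n^5 - 9*n^4 - 51*n^3 - 14*n^2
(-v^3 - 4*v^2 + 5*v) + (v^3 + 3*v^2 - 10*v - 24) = -v^2 - 5*v - 24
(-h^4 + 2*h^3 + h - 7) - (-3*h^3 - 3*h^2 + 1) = -h^4 + 5*h^3 + 3*h^2 + h - 8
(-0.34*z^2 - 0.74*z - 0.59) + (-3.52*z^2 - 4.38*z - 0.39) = -3.86*z^2 - 5.12*z - 0.98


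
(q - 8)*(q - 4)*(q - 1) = q^3 - 13*q^2 + 44*q - 32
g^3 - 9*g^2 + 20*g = g*(g - 5)*(g - 4)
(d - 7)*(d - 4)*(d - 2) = d^3 - 13*d^2 + 50*d - 56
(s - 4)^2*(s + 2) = s^3 - 6*s^2 + 32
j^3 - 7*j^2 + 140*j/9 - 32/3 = (j - 3)*(j - 8/3)*(j - 4/3)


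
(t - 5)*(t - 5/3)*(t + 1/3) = t^3 - 19*t^2/3 + 55*t/9 + 25/9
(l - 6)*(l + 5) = l^2 - l - 30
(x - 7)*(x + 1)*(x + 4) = x^3 - 2*x^2 - 31*x - 28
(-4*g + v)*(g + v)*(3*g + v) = -12*g^3 - 13*g^2*v + v^3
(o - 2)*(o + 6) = o^2 + 4*o - 12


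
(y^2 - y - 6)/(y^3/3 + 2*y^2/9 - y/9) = 9*(y^2 - y - 6)/(y*(3*y^2 + 2*y - 1))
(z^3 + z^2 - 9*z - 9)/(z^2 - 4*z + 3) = (z^2 + 4*z + 3)/(z - 1)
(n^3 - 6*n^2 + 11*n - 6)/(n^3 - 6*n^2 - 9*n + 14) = (n^2 - 5*n + 6)/(n^2 - 5*n - 14)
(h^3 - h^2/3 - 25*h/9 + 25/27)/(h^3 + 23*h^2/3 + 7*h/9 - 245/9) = (9*h^2 + 12*h - 5)/(3*(3*h^2 + 28*h + 49))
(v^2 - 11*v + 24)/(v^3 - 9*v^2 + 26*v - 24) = (v - 8)/(v^2 - 6*v + 8)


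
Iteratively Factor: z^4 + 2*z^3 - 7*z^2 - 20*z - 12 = (z + 2)*(z^3 - 7*z - 6) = (z + 2)^2*(z^2 - 2*z - 3) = (z + 1)*(z + 2)^2*(z - 3)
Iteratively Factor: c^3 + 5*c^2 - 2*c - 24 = (c - 2)*(c^2 + 7*c + 12) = (c - 2)*(c + 4)*(c + 3)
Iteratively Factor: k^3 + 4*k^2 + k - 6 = (k + 2)*(k^2 + 2*k - 3) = (k - 1)*(k + 2)*(k + 3)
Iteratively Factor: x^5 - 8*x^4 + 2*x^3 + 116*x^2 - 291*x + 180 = (x - 1)*(x^4 - 7*x^3 - 5*x^2 + 111*x - 180) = (x - 3)*(x - 1)*(x^3 - 4*x^2 - 17*x + 60) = (x - 5)*(x - 3)*(x - 1)*(x^2 + x - 12) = (x - 5)*(x - 3)^2*(x - 1)*(x + 4)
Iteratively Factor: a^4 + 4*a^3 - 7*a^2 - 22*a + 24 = (a - 2)*(a^3 + 6*a^2 + 5*a - 12) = (a - 2)*(a + 4)*(a^2 + 2*a - 3) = (a - 2)*(a - 1)*(a + 4)*(a + 3)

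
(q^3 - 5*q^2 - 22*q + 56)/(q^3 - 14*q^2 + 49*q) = (q^2 + 2*q - 8)/(q*(q - 7))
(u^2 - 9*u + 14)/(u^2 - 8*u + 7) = (u - 2)/(u - 1)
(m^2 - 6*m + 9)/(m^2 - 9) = (m - 3)/(m + 3)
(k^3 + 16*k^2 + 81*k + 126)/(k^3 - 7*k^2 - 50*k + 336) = (k^2 + 9*k + 18)/(k^2 - 14*k + 48)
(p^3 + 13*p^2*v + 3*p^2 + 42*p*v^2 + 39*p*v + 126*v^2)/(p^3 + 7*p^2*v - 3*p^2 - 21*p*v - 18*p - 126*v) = (p + 6*v)/(p - 6)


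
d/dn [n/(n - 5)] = -5/(n - 5)^2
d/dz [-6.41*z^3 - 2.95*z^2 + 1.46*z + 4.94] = -19.23*z^2 - 5.9*z + 1.46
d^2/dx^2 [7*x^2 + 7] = 14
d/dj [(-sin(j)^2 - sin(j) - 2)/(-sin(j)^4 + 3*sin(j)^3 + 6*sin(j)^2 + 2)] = 2*(-sin(j)^5 - sin(j)^3 + 12*sin(j)^2 + 10*sin(j) - 1)*cos(j)/(sin(j)^4 - 3*sin(j)^3 - 6*sin(j)^2 - 2)^2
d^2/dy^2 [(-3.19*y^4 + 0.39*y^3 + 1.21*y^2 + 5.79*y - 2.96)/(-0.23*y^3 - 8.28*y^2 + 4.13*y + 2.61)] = (4.44089209850063e-16*y^8 + 444.820368*y^6 - 647.089866*y^5 - 161.147172*y^4 - 287.623434000001*y^3 + 1237.667334*y^2 - 1363.366242*y + 337.251796)/(0.012167*y^9 + 1.314036*y^8 + 46.649865*y^7 + 520.058313*y^6 - 867.492219*y^5 - 98.243442*y^4 + 469.770976*y^3 + 35.657037*y^2 - 84.401919*y - 17.779581)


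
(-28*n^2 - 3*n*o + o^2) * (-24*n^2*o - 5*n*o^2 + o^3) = 672*n^4*o + 212*n^3*o^2 - 37*n^2*o^3 - 8*n*o^4 + o^5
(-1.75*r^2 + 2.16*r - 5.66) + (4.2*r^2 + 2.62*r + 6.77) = 2.45*r^2 + 4.78*r + 1.11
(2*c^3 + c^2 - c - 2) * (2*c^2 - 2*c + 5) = 4*c^5 - 2*c^4 + 6*c^3 + 3*c^2 - c - 10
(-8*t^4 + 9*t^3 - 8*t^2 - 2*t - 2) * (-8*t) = 64*t^5 - 72*t^4 + 64*t^3 + 16*t^2 + 16*t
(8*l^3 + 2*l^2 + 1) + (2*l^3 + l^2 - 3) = 10*l^3 + 3*l^2 - 2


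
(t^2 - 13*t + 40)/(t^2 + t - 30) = (t - 8)/(t + 6)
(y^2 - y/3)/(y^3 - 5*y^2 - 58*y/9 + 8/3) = 3*y/(3*y^2 - 14*y - 24)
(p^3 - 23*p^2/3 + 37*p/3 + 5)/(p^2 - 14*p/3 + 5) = (3*p^2 - 14*p - 5)/(3*p - 5)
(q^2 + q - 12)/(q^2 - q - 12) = (-q^2 - q + 12)/(-q^2 + q + 12)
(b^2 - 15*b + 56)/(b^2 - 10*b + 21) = (b - 8)/(b - 3)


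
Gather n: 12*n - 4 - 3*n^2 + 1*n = -3*n^2 + 13*n - 4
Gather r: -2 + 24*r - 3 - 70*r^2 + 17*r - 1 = -70*r^2 + 41*r - 6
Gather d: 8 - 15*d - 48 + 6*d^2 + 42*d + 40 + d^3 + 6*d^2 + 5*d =d^3 + 12*d^2 + 32*d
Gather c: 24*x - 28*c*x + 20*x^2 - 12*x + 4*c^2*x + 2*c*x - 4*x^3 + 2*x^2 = 4*c^2*x - 26*c*x - 4*x^3 + 22*x^2 + 12*x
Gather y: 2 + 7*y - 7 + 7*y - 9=14*y - 14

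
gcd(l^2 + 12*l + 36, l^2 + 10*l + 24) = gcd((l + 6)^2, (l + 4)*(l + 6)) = l + 6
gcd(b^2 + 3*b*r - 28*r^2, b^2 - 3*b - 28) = 1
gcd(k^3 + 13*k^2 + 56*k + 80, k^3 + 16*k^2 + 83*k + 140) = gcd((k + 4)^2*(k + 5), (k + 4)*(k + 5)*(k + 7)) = k^2 + 9*k + 20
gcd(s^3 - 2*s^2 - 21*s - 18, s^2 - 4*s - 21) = s + 3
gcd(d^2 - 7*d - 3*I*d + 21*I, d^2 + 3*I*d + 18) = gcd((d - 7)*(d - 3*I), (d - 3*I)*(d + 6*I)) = d - 3*I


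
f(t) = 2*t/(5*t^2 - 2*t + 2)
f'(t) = 2*t*(2 - 10*t)/(5*t^2 - 2*t + 2)^2 + 2/(5*t^2 - 2*t + 2)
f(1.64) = 0.27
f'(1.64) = -0.15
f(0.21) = 0.23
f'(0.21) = 1.10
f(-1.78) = -0.17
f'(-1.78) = -0.06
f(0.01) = 0.01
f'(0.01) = 1.02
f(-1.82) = -0.16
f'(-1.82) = -0.06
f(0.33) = 0.35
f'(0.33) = 0.82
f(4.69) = 0.09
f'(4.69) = -0.02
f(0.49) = 0.44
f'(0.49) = 0.32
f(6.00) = 0.07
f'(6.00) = -0.01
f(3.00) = 0.15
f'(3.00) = -0.05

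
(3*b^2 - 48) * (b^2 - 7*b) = 3*b^4 - 21*b^3 - 48*b^2 + 336*b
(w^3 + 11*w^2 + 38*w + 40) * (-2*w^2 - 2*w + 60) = -2*w^5 - 24*w^4 - 38*w^3 + 504*w^2 + 2200*w + 2400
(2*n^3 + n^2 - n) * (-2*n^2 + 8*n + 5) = -4*n^5 + 14*n^4 + 20*n^3 - 3*n^2 - 5*n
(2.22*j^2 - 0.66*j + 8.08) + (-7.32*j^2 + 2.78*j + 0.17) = -5.1*j^2 + 2.12*j + 8.25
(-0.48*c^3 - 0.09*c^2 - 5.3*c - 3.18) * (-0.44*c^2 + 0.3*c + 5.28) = 0.2112*c^5 - 0.1044*c^4 - 0.2294*c^3 - 0.666*c^2 - 28.938*c - 16.7904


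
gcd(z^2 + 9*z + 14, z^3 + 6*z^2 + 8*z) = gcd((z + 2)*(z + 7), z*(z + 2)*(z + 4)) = z + 2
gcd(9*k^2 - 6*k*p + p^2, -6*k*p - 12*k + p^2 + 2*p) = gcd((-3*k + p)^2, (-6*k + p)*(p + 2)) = 1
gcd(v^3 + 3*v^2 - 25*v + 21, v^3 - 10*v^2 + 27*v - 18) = v^2 - 4*v + 3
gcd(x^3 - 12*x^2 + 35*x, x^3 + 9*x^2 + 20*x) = x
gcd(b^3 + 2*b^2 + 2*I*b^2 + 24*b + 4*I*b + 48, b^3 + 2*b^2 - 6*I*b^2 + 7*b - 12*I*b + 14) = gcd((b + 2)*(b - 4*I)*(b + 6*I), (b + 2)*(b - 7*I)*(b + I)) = b + 2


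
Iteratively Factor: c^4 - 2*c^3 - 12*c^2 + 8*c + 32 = (c - 4)*(c^3 + 2*c^2 - 4*c - 8) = (c - 4)*(c + 2)*(c^2 - 4) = (c - 4)*(c + 2)^2*(c - 2)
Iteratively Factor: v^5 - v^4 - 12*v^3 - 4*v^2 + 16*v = (v)*(v^4 - v^3 - 12*v^2 - 4*v + 16) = v*(v - 4)*(v^3 + 3*v^2 - 4) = v*(v - 4)*(v + 2)*(v^2 + v - 2) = v*(v - 4)*(v + 2)^2*(v - 1)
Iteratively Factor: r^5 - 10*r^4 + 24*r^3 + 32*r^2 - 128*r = (r - 4)*(r^4 - 6*r^3 + 32*r) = (r - 4)*(r + 2)*(r^3 - 8*r^2 + 16*r) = (r - 4)^2*(r + 2)*(r^2 - 4*r) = (r - 4)^3*(r + 2)*(r)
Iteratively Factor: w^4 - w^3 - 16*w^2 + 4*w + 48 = (w + 3)*(w^3 - 4*w^2 - 4*w + 16) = (w + 2)*(w + 3)*(w^2 - 6*w + 8) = (w - 2)*(w + 2)*(w + 3)*(w - 4)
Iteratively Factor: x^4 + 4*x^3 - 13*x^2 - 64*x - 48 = (x + 3)*(x^3 + x^2 - 16*x - 16) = (x + 1)*(x + 3)*(x^2 - 16) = (x - 4)*(x + 1)*(x + 3)*(x + 4)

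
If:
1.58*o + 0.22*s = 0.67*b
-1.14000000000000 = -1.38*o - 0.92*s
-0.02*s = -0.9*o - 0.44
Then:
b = -0.43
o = -0.45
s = 1.91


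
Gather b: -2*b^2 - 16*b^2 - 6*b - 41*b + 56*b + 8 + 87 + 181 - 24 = -18*b^2 + 9*b + 252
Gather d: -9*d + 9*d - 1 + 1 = 0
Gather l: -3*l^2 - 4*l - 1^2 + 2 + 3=-3*l^2 - 4*l + 4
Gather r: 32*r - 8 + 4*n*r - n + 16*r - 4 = -n + r*(4*n + 48) - 12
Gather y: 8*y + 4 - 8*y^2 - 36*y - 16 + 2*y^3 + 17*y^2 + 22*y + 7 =2*y^3 + 9*y^2 - 6*y - 5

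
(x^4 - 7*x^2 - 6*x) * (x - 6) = x^5 - 6*x^4 - 7*x^3 + 36*x^2 + 36*x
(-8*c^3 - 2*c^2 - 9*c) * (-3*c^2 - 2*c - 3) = 24*c^5 + 22*c^4 + 55*c^3 + 24*c^2 + 27*c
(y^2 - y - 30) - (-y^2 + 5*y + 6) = 2*y^2 - 6*y - 36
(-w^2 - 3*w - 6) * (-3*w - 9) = 3*w^3 + 18*w^2 + 45*w + 54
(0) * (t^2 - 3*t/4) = 0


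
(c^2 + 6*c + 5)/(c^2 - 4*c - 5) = (c + 5)/(c - 5)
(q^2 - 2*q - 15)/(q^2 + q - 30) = (q + 3)/(q + 6)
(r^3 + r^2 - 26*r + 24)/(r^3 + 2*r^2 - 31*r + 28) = (r + 6)/(r + 7)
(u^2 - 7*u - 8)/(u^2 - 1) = (u - 8)/(u - 1)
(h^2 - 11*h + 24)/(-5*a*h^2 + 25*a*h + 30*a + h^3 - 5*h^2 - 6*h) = (-h^2 + 11*h - 24)/(5*a*h^2 - 25*a*h - 30*a - h^3 + 5*h^2 + 6*h)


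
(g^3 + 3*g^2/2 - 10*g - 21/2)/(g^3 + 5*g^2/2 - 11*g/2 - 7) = (g - 3)/(g - 2)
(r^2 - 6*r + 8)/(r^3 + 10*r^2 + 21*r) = (r^2 - 6*r + 8)/(r*(r^2 + 10*r + 21))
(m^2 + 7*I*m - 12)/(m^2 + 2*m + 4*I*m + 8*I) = (m + 3*I)/(m + 2)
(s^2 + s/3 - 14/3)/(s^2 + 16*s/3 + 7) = (s - 2)/(s + 3)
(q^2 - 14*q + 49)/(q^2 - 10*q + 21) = (q - 7)/(q - 3)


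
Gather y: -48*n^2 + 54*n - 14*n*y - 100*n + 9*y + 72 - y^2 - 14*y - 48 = -48*n^2 - 46*n - y^2 + y*(-14*n - 5) + 24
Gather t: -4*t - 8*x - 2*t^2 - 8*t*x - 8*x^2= -2*t^2 + t*(-8*x - 4) - 8*x^2 - 8*x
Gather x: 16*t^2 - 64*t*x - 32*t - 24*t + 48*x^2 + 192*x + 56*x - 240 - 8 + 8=16*t^2 - 56*t + 48*x^2 + x*(248 - 64*t) - 240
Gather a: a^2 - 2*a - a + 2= a^2 - 3*a + 2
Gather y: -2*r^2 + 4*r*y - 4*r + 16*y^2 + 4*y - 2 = -2*r^2 - 4*r + 16*y^2 + y*(4*r + 4) - 2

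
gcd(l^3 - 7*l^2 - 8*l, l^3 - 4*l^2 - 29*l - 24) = l^2 - 7*l - 8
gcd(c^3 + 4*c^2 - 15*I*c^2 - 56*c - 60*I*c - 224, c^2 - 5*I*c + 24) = c - 8*I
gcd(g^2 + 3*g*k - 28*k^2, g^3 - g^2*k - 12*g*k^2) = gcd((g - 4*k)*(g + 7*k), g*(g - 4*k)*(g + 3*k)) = g - 4*k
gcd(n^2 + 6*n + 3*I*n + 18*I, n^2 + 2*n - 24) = n + 6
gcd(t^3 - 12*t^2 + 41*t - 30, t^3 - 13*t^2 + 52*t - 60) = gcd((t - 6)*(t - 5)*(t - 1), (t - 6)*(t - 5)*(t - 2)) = t^2 - 11*t + 30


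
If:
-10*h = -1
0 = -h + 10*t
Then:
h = 1/10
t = 1/100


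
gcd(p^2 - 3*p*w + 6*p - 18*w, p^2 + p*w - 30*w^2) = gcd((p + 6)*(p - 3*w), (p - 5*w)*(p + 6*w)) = 1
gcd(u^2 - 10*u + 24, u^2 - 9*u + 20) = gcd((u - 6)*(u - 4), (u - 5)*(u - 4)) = u - 4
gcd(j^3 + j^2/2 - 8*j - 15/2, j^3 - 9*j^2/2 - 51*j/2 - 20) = j^2 + 7*j/2 + 5/2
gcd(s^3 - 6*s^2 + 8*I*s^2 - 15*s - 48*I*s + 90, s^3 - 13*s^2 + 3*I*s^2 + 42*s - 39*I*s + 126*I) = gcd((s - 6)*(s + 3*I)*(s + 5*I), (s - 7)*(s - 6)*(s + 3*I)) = s^2 + s*(-6 + 3*I) - 18*I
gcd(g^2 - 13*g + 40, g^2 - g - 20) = g - 5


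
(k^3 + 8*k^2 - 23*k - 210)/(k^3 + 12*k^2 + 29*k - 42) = (k - 5)/(k - 1)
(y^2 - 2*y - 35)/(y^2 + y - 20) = (y - 7)/(y - 4)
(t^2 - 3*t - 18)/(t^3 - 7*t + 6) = (t - 6)/(t^2 - 3*t + 2)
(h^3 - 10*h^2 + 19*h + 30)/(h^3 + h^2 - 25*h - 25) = (h - 6)/(h + 5)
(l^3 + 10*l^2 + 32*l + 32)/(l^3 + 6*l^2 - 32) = (l + 2)/(l - 2)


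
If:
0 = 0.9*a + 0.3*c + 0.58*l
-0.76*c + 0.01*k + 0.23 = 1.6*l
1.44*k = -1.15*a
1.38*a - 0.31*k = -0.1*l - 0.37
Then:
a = -0.16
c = 2.54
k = 0.13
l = -1.06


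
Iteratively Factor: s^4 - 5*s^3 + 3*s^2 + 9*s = (s - 3)*(s^3 - 2*s^2 - 3*s) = (s - 3)*(s + 1)*(s^2 - 3*s) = (s - 3)^2*(s + 1)*(s)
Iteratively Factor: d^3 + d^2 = (d + 1)*(d^2) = d*(d + 1)*(d)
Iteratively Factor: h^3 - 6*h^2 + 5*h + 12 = (h - 4)*(h^2 - 2*h - 3) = (h - 4)*(h - 3)*(h + 1)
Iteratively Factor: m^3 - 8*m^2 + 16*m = (m)*(m^2 - 8*m + 16) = m*(m - 4)*(m - 4)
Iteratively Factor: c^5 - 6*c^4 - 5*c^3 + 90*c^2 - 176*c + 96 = (c - 1)*(c^4 - 5*c^3 - 10*c^2 + 80*c - 96) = (c - 1)*(c + 4)*(c^3 - 9*c^2 + 26*c - 24) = (c - 2)*(c - 1)*(c + 4)*(c^2 - 7*c + 12) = (c - 3)*(c - 2)*(c - 1)*(c + 4)*(c - 4)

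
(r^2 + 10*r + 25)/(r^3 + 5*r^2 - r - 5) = (r + 5)/(r^2 - 1)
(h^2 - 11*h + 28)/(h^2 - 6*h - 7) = (h - 4)/(h + 1)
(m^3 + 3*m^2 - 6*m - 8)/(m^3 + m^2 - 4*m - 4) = (m + 4)/(m + 2)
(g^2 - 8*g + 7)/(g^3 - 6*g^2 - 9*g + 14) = 1/(g + 2)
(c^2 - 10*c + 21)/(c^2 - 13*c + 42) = (c - 3)/(c - 6)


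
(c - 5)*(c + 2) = c^2 - 3*c - 10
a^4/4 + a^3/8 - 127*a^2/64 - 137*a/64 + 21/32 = (a/4 + 1/2)*(a - 3)*(a - 1/4)*(a + 7/4)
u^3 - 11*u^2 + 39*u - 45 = (u - 5)*(u - 3)^2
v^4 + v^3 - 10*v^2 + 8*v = v*(v - 2)*(v - 1)*(v + 4)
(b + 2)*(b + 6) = b^2 + 8*b + 12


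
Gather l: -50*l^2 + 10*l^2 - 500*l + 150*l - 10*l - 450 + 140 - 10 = -40*l^2 - 360*l - 320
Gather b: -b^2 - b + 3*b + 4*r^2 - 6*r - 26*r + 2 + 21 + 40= -b^2 + 2*b + 4*r^2 - 32*r + 63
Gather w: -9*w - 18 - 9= -9*w - 27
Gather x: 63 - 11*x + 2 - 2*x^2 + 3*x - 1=-2*x^2 - 8*x + 64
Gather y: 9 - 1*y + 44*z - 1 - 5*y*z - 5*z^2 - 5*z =y*(-5*z - 1) - 5*z^2 + 39*z + 8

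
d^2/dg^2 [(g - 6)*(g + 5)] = 2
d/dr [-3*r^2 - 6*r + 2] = -6*r - 6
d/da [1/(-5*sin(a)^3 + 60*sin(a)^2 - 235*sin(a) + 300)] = (3*sin(a)^2 - 24*sin(a) + 47)*cos(a)/(5*(sin(a)^3 - 12*sin(a)^2 + 47*sin(a) - 60)^2)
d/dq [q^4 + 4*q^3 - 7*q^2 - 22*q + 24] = 4*q^3 + 12*q^2 - 14*q - 22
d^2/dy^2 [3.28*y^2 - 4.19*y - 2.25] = 6.56000000000000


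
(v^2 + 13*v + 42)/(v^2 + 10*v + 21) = (v + 6)/(v + 3)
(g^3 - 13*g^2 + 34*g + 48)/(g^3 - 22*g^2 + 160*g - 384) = (g + 1)/(g - 8)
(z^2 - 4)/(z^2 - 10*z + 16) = (z + 2)/(z - 8)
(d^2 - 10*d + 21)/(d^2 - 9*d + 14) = (d - 3)/(d - 2)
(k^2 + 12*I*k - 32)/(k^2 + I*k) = (k^2 + 12*I*k - 32)/(k*(k + I))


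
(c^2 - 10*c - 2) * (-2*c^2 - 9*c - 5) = -2*c^4 + 11*c^3 + 89*c^2 + 68*c + 10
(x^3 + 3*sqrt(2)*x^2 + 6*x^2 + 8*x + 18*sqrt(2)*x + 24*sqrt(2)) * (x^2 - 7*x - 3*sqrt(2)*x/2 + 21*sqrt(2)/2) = x^5 - x^4 + 3*sqrt(2)*x^4/2 - 43*x^3 - 3*sqrt(2)*x^3/2 - 51*sqrt(2)*x^2 - 47*x^2 - 84*sqrt(2)*x + 306*x + 504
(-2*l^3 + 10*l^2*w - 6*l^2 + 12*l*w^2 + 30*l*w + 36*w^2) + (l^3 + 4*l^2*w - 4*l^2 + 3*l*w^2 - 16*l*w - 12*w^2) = -l^3 + 14*l^2*w - 10*l^2 + 15*l*w^2 + 14*l*w + 24*w^2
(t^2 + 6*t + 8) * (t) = t^3 + 6*t^2 + 8*t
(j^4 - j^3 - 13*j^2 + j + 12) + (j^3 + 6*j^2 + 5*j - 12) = j^4 - 7*j^2 + 6*j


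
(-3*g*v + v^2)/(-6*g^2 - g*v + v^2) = v/(2*g + v)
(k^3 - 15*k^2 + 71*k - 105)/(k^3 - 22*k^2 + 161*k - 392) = (k^2 - 8*k + 15)/(k^2 - 15*k + 56)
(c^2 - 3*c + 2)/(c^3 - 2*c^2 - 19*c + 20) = (c - 2)/(c^2 - c - 20)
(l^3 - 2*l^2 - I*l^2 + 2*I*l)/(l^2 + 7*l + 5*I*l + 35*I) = l*(l^2 - l*(2 + I) + 2*I)/(l^2 + l*(7 + 5*I) + 35*I)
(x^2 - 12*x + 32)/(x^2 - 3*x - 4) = (x - 8)/(x + 1)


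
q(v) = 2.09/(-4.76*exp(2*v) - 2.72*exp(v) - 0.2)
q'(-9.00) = 0.02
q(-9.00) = -10.43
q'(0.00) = 0.43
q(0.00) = -0.27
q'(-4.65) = 1.10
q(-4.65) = -9.23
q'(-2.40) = 2.88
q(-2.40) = -4.30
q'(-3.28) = 2.53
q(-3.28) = -6.76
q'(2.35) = 0.01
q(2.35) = -0.00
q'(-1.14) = 1.59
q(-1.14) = -1.34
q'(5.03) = 0.00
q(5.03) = -0.00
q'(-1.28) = 1.78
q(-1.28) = -1.58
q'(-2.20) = 2.79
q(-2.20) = -3.73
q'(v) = 2.09*(9.52*exp(2*v) + 2.72*exp(v))/(-4.76*exp(2*v) - 2.72*exp(v) - 0.2)^2 = (19.8968*exp(v) + 5.6848)*exp(v)/(4.76*exp(2*v) + 2.72*exp(v) + 0.2)^2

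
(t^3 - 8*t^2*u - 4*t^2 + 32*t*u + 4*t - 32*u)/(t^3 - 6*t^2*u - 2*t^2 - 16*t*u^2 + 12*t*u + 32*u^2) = (t - 2)/(t + 2*u)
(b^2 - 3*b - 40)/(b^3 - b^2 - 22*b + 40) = (b - 8)/(b^2 - 6*b + 8)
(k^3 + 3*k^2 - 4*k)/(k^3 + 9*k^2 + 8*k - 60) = k*(k^2 + 3*k - 4)/(k^3 + 9*k^2 + 8*k - 60)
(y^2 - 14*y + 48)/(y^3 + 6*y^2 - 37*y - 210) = (y - 8)/(y^2 + 12*y + 35)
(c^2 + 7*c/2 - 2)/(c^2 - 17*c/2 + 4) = (c + 4)/(c - 8)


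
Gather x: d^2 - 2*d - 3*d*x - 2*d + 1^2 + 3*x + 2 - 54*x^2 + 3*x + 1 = d^2 - 4*d - 54*x^2 + x*(6 - 3*d) + 4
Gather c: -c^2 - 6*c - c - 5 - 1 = -c^2 - 7*c - 6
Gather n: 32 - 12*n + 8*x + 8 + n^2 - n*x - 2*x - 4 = n^2 + n*(-x - 12) + 6*x + 36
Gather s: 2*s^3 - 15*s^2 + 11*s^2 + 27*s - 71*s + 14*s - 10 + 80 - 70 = 2*s^3 - 4*s^2 - 30*s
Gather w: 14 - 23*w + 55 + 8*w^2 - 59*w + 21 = 8*w^2 - 82*w + 90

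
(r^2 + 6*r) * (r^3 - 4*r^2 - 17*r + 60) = r^5 + 2*r^4 - 41*r^3 - 42*r^2 + 360*r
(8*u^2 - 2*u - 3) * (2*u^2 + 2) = 16*u^4 - 4*u^3 + 10*u^2 - 4*u - 6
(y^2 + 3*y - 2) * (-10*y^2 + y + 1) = -10*y^4 - 29*y^3 + 24*y^2 + y - 2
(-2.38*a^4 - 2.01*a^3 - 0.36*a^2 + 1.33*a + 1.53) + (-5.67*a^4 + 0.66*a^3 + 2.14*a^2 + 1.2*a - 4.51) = -8.05*a^4 - 1.35*a^3 + 1.78*a^2 + 2.53*a - 2.98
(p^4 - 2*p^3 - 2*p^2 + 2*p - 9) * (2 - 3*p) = -3*p^5 + 8*p^4 + 2*p^3 - 10*p^2 + 31*p - 18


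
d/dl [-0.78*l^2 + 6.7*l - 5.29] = 6.7 - 1.56*l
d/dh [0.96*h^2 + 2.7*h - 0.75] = 1.92*h + 2.7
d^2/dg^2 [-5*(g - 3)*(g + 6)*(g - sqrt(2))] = -30*g - 30 + 10*sqrt(2)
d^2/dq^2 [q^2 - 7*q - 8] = 2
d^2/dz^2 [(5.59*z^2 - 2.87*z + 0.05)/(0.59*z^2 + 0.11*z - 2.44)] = (-2.723676*z^3 + 48.388614*z^2 - 24.770442*z + 65.165802)/(0.205379*z^6 + 0.114873*z^5 - 2.526675*z^4 - 0.948805*z^3 + 10.4493*z^2 + 1.964688*z - 14.526784)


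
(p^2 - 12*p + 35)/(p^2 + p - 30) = (p - 7)/(p + 6)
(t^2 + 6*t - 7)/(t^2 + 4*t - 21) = (t - 1)/(t - 3)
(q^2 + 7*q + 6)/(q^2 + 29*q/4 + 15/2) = 4*(q + 1)/(4*q + 5)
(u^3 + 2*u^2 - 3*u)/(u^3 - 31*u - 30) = u*(-u^2 - 2*u + 3)/(-u^3 + 31*u + 30)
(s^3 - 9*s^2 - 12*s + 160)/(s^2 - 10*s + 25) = (s^2 - 4*s - 32)/(s - 5)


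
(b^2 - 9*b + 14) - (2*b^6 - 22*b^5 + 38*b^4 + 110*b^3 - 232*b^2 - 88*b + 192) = -2*b^6 + 22*b^5 - 38*b^4 - 110*b^3 + 233*b^2 + 79*b - 178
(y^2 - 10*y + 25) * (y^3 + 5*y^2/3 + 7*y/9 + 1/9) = y^5 - 25*y^4/3 + 82*y^3/9 + 34*y^2 + 55*y/3 + 25/9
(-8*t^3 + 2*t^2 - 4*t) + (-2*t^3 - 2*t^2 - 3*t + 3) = -10*t^3 - 7*t + 3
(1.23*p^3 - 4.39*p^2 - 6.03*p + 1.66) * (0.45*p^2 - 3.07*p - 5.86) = 0.5535*p^5 - 5.7516*p^4 + 3.556*p^3 + 44.9845*p^2 + 30.2396*p - 9.7276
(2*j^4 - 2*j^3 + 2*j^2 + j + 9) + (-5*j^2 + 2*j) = 2*j^4 - 2*j^3 - 3*j^2 + 3*j + 9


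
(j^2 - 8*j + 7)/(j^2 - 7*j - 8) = (-j^2 + 8*j - 7)/(-j^2 + 7*j + 8)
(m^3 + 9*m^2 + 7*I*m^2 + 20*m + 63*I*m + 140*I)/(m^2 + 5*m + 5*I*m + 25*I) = (m^2 + m*(4 + 7*I) + 28*I)/(m + 5*I)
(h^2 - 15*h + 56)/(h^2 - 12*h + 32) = (h - 7)/(h - 4)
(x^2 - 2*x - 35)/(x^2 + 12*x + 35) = (x - 7)/(x + 7)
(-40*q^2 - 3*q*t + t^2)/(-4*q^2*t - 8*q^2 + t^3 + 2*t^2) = (40*q^2 + 3*q*t - t^2)/(4*q^2*t + 8*q^2 - t^3 - 2*t^2)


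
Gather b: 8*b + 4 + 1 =8*b + 5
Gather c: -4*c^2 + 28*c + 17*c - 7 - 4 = -4*c^2 + 45*c - 11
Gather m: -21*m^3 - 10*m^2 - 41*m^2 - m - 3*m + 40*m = -21*m^3 - 51*m^2 + 36*m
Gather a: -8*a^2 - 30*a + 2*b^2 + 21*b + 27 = -8*a^2 - 30*a + 2*b^2 + 21*b + 27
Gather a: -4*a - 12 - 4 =-4*a - 16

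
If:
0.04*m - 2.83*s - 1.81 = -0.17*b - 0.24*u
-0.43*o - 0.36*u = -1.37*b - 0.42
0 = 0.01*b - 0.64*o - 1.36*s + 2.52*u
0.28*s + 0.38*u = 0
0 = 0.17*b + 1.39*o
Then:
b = -0.29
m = 45.89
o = 0.04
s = -0.01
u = 0.01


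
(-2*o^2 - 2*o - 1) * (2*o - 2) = -4*o^3 + 2*o + 2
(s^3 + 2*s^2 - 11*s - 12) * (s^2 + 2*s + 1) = s^5 + 4*s^4 - 6*s^3 - 32*s^2 - 35*s - 12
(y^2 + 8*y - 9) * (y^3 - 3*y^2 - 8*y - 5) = y^5 + 5*y^4 - 41*y^3 - 42*y^2 + 32*y + 45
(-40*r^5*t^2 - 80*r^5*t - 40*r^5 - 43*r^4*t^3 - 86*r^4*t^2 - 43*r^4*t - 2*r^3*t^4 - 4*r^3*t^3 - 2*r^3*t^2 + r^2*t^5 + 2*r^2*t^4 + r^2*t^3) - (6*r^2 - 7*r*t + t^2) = -40*r^5*t^2 - 80*r^5*t - 40*r^5 - 43*r^4*t^3 - 86*r^4*t^2 - 43*r^4*t - 2*r^3*t^4 - 4*r^3*t^3 - 2*r^3*t^2 + r^2*t^5 + 2*r^2*t^4 + r^2*t^3 - 6*r^2 + 7*r*t - t^2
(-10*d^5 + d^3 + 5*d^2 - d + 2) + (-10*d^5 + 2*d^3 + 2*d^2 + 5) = -20*d^5 + 3*d^3 + 7*d^2 - d + 7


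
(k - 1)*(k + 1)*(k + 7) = k^3 + 7*k^2 - k - 7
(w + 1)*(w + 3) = w^2 + 4*w + 3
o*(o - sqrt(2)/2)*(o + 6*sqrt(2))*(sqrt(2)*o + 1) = sqrt(2)*o^4 + 12*o^3 - sqrt(2)*o^2/2 - 6*o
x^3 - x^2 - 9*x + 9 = (x - 3)*(x - 1)*(x + 3)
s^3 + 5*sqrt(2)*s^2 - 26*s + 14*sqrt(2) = (s - sqrt(2))^2*(s + 7*sqrt(2))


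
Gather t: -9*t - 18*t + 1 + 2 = 3 - 27*t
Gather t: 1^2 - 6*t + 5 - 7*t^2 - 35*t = -7*t^2 - 41*t + 6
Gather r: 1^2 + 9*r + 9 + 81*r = 90*r + 10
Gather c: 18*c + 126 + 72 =18*c + 198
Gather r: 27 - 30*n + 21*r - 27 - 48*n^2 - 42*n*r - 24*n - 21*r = -48*n^2 - 42*n*r - 54*n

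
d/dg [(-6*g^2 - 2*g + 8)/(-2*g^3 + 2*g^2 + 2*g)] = (-3*g^4 - 2*g^3 + 10*g^2 - 8*g - 4)/(g^2*(g^4 - 2*g^3 - g^2 + 2*g + 1))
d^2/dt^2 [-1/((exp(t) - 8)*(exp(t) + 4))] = 4*(-exp(3*t) + 3*exp(2*t) - 36*exp(t) + 32)*exp(t)/(exp(6*t) - 12*exp(5*t) - 48*exp(4*t) + 704*exp(3*t) + 1536*exp(2*t) - 12288*exp(t) - 32768)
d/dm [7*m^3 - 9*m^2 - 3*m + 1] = 21*m^2 - 18*m - 3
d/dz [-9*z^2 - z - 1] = -18*z - 1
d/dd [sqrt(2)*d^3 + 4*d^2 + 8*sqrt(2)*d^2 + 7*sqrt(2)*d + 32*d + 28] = 3*sqrt(2)*d^2 + 8*d + 16*sqrt(2)*d + 7*sqrt(2) + 32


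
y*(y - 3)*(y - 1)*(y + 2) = y^4 - 2*y^3 - 5*y^2 + 6*y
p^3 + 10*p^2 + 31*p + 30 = (p + 2)*(p + 3)*(p + 5)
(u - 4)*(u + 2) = u^2 - 2*u - 8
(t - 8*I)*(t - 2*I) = t^2 - 10*I*t - 16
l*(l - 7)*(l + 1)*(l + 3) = l^4 - 3*l^3 - 25*l^2 - 21*l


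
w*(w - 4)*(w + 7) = w^3 + 3*w^2 - 28*w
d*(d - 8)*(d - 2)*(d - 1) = d^4 - 11*d^3 + 26*d^2 - 16*d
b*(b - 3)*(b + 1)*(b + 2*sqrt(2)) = b^4 - 2*b^3 + 2*sqrt(2)*b^3 - 4*sqrt(2)*b^2 - 3*b^2 - 6*sqrt(2)*b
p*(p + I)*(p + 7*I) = p^3 + 8*I*p^2 - 7*p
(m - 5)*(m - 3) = m^2 - 8*m + 15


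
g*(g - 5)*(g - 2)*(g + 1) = g^4 - 6*g^3 + 3*g^2 + 10*g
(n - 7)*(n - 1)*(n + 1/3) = n^3 - 23*n^2/3 + 13*n/3 + 7/3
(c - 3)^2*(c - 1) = c^3 - 7*c^2 + 15*c - 9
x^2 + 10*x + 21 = (x + 3)*(x + 7)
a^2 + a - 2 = (a - 1)*(a + 2)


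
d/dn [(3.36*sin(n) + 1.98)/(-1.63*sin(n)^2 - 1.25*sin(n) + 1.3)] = (5.4768*sin(n)^2 + 6.4548*sin(n) + 6.843)*cos(n)/(2.6569*sin(n)^4 + 4.075*sin(n)^3 - 2.6755*sin(n)^2 - 3.25*sin(n) + 1.69)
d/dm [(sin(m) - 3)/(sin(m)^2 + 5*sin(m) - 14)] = (6*sin(m) + cos(m)^2)*cos(m)/(sin(m)^2 + 5*sin(m) - 14)^2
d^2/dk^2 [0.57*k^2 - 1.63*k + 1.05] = 1.14000000000000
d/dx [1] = 0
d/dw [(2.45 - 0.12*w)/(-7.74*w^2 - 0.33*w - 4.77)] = (-0.9288*w^2 + 37.926*w + 1.3809)/(59.9076*w^4 + 5.1084*w^3 + 73.9485*w^2 + 3.1482*w + 22.7529)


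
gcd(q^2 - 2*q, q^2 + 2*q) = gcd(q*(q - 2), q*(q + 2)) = q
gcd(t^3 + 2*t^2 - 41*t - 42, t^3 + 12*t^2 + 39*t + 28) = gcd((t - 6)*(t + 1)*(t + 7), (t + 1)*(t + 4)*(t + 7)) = t^2 + 8*t + 7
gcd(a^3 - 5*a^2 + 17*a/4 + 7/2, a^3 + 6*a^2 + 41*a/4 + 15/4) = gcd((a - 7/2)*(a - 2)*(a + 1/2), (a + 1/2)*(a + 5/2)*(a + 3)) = a + 1/2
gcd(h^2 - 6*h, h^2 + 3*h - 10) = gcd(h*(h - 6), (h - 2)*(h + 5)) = 1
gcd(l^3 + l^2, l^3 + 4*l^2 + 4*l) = l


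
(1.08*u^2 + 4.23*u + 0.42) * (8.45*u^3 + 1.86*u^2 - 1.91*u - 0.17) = 9.126*u^5 + 37.7523*u^4 + 9.354*u^3 - 7.4817*u^2 - 1.5213*u - 0.0714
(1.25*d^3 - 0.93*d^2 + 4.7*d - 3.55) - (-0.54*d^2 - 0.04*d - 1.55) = 1.25*d^3 - 0.39*d^2 + 4.74*d - 2.0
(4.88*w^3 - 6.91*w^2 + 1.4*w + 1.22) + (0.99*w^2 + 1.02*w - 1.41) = 4.88*w^3 - 5.92*w^2 + 2.42*w - 0.19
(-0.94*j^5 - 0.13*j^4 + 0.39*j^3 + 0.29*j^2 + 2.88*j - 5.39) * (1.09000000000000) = -1.0246*j^5 - 0.1417*j^4 + 0.4251*j^3 + 0.3161*j^2 + 3.1392*j - 5.8751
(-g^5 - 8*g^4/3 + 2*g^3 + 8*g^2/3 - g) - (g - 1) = -g^5 - 8*g^4/3 + 2*g^3 + 8*g^2/3 - 2*g + 1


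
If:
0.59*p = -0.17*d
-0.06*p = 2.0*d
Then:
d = 0.00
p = 0.00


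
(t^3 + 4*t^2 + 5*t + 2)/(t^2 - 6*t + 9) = (t^3 + 4*t^2 + 5*t + 2)/(t^2 - 6*t + 9)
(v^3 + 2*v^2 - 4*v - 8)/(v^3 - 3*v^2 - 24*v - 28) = (v - 2)/(v - 7)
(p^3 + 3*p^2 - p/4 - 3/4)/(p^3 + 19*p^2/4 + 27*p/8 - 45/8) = 2*(4*p^2 - 1)/(8*p^2 + 14*p - 15)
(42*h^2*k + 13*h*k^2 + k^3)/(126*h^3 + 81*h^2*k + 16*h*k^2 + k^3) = k/(3*h + k)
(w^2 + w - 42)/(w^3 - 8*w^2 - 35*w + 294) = (w^2 + w - 42)/(w^3 - 8*w^2 - 35*w + 294)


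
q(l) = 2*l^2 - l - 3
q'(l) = 4*l - 1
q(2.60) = 7.92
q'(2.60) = 9.40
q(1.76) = 1.44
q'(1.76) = 6.04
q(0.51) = -2.99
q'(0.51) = 1.04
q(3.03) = 12.33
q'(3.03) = 11.12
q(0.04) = -3.04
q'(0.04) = -0.84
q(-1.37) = 2.12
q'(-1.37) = -6.48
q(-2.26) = 9.48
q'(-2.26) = -10.04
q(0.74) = -2.64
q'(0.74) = 1.96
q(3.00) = 12.00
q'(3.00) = 11.00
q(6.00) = 63.00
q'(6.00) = 23.00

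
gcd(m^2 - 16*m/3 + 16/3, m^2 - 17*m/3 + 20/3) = m - 4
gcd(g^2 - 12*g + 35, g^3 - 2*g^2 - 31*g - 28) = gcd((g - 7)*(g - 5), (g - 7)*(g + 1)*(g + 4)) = g - 7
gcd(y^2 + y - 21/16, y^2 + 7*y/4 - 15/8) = y - 3/4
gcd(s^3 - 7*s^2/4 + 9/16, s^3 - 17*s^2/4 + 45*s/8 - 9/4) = s^2 - 9*s/4 + 9/8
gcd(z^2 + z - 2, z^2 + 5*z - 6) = z - 1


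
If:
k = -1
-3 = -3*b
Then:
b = 1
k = -1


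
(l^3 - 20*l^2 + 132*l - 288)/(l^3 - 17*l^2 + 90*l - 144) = (l - 6)/(l - 3)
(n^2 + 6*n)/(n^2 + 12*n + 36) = n/(n + 6)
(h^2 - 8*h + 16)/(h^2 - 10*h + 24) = (h - 4)/(h - 6)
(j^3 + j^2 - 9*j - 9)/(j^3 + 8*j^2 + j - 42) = (j^2 - 2*j - 3)/(j^2 + 5*j - 14)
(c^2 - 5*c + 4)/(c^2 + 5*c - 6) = (c - 4)/(c + 6)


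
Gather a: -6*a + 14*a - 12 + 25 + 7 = 8*a + 20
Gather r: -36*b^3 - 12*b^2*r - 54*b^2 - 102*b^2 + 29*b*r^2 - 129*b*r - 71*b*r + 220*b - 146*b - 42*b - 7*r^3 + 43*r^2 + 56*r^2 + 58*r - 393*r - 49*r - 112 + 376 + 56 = -36*b^3 - 156*b^2 + 32*b - 7*r^3 + r^2*(29*b + 99) + r*(-12*b^2 - 200*b - 384) + 320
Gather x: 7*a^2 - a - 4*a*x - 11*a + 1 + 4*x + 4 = 7*a^2 - 12*a + x*(4 - 4*a) + 5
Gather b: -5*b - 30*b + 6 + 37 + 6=49 - 35*b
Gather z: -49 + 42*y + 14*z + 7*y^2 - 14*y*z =7*y^2 + 42*y + z*(14 - 14*y) - 49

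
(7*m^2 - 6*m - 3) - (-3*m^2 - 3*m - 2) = 10*m^2 - 3*m - 1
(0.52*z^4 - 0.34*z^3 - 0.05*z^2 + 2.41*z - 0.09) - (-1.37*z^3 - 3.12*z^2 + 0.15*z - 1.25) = 0.52*z^4 + 1.03*z^3 + 3.07*z^2 + 2.26*z + 1.16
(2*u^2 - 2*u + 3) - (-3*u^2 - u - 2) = 5*u^2 - u + 5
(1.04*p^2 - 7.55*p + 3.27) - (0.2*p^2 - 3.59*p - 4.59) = 0.84*p^2 - 3.96*p + 7.86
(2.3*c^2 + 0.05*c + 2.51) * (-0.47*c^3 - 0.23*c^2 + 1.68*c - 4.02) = -1.081*c^5 - 0.5525*c^4 + 2.6728*c^3 - 9.7393*c^2 + 4.0158*c - 10.0902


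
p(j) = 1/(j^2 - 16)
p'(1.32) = -0.01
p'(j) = -2*j/(j^2 - 16)^2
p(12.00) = 0.01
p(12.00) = 0.01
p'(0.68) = -0.01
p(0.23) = -0.06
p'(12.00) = 0.00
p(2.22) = -0.09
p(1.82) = -0.08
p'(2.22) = -0.04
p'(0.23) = -0.00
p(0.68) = -0.06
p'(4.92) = -0.15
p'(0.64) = -0.01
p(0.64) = -0.06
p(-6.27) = 0.04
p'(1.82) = -0.02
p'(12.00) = 0.00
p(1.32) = -0.07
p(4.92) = 0.12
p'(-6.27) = 0.02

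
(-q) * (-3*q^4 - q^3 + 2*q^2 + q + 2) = 3*q^5 + q^4 - 2*q^3 - q^2 - 2*q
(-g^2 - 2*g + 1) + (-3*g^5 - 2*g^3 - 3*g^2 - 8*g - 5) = -3*g^5 - 2*g^3 - 4*g^2 - 10*g - 4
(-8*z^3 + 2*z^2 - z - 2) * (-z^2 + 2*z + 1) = 8*z^5 - 18*z^4 - 3*z^3 + 2*z^2 - 5*z - 2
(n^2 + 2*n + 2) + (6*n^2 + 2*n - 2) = 7*n^2 + 4*n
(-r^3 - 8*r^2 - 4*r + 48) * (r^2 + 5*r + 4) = -r^5 - 13*r^4 - 48*r^3 - 4*r^2 + 224*r + 192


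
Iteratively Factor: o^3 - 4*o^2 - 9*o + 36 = (o - 4)*(o^2 - 9) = (o - 4)*(o - 3)*(o + 3)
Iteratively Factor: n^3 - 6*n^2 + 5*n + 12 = (n - 3)*(n^2 - 3*n - 4) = (n - 4)*(n - 3)*(n + 1)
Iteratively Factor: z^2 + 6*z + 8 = (z + 4)*(z + 2)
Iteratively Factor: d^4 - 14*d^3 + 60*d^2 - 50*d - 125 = (d - 5)*(d^3 - 9*d^2 + 15*d + 25) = (d - 5)*(d + 1)*(d^2 - 10*d + 25) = (d - 5)^2*(d + 1)*(d - 5)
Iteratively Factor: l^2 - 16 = (l - 4)*(l + 4)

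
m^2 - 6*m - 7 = (m - 7)*(m + 1)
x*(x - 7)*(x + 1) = x^3 - 6*x^2 - 7*x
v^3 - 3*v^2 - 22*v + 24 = (v - 6)*(v - 1)*(v + 4)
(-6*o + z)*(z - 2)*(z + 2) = -6*o*z^2 + 24*o + z^3 - 4*z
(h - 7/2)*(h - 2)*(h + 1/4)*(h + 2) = h^4 - 13*h^3/4 - 39*h^2/8 + 13*h + 7/2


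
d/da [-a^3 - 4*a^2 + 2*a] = -3*a^2 - 8*a + 2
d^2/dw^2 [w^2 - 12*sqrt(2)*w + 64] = 2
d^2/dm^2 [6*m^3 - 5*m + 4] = 36*m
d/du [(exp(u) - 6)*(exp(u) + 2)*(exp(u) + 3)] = (3*exp(2*u) - 2*exp(u) - 24)*exp(u)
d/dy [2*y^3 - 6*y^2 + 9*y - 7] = 6*y^2 - 12*y + 9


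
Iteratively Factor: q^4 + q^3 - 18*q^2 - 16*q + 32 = (q + 2)*(q^3 - q^2 - 16*q + 16) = (q - 1)*(q + 2)*(q^2 - 16) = (q - 1)*(q + 2)*(q + 4)*(q - 4)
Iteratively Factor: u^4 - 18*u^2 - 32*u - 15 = (u + 3)*(u^3 - 3*u^2 - 9*u - 5) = (u - 5)*(u + 3)*(u^2 + 2*u + 1) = (u - 5)*(u + 1)*(u + 3)*(u + 1)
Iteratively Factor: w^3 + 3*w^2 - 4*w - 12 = (w + 3)*(w^2 - 4) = (w + 2)*(w + 3)*(w - 2)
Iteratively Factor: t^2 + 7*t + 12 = (t + 4)*(t + 3)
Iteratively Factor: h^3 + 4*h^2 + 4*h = (h)*(h^2 + 4*h + 4) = h*(h + 2)*(h + 2)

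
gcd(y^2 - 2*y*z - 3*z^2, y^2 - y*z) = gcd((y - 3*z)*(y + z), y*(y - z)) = 1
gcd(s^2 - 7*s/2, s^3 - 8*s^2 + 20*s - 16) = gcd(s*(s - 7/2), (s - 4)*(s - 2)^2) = 1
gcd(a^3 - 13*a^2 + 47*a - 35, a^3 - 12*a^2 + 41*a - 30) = a^2 - 6*a + 5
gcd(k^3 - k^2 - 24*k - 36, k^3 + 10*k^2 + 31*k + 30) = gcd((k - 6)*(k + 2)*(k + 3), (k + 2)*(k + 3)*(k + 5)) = k^2 + 5*k + 6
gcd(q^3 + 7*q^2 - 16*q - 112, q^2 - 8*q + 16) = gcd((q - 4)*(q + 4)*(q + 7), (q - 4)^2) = q - 4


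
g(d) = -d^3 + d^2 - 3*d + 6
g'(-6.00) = -123.00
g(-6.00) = 276.00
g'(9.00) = -228.00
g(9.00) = -669.00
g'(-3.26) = -41.40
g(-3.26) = 61.05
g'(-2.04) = -19.56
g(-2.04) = 24.77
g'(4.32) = -50.35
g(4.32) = -68.92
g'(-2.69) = -30.09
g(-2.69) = 40.77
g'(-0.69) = -5.81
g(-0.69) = 8.87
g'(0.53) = -2.78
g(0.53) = 4.54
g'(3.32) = -29.43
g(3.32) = -29.53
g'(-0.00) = -3.00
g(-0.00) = 6.00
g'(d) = -3*d^2 + 2*d - 3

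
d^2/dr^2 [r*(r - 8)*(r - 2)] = 6*r - 20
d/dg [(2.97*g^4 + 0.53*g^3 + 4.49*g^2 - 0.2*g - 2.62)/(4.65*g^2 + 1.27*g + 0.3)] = (27.621*g^5 + 13.7802*g^4 + 4.9102*g^3 + 7.1093*g^2 + 27.06*g + 3.2674)/(21.6225*g^4 + 11.811*g^3 + 4.4029*g^2 + 0.762*g + 0.09)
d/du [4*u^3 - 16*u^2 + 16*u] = 12*u^2 - 32*u + 16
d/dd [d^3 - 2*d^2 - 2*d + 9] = 3*d^2 - 4*d - 2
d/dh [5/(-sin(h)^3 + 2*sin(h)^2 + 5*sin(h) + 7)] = 5*(3*sin(h)^2 - 4*sin(h) - 5)*cos(h)/(sin(h)^3 - 2*sin(h)^2 - 5*sin(h) - 7)^2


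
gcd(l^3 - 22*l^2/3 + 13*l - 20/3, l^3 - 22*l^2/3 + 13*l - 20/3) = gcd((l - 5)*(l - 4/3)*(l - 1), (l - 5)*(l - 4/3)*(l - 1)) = l^3 - 22*l^2/3 + 13*l - 20/3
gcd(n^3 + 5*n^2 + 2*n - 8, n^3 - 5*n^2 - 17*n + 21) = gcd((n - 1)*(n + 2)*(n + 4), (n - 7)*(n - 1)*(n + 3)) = n - 1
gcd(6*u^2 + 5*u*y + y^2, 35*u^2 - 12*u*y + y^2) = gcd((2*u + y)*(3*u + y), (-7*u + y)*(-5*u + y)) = 1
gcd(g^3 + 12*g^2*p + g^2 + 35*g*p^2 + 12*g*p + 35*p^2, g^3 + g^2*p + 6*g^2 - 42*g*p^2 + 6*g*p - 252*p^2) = g + 7*p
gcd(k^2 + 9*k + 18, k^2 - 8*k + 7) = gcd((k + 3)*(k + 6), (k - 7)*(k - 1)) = 1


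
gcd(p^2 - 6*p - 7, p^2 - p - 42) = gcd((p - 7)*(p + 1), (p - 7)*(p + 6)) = p - 7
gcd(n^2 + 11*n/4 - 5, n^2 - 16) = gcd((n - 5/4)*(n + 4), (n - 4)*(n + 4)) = n + 4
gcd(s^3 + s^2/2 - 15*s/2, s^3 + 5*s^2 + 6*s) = s^2 + 3*s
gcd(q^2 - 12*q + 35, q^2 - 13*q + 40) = q - 5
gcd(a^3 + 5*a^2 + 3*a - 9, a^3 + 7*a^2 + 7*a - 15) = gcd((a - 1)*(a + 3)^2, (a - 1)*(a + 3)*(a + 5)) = a^2 + 2*a - 3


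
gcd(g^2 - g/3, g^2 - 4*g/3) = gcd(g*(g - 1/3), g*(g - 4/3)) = g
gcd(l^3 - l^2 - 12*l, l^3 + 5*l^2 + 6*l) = l^2 + 3*l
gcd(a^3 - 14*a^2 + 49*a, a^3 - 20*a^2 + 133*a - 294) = a^2 - 14*a + 49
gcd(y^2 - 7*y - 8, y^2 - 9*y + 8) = y - 8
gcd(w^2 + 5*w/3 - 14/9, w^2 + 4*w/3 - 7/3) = w + 7/3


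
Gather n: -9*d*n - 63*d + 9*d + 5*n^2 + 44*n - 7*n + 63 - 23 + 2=-54*d + 5*n^2 + n*(37 - 9*d) + 42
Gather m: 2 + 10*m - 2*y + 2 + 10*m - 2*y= 20*m - 4*y + 4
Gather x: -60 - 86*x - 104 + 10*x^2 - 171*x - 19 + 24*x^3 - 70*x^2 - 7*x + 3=24*x^3 - 60*x^2 - 264*x - 180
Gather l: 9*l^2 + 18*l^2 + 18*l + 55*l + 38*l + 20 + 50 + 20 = 27*l^2 + 111*l + 90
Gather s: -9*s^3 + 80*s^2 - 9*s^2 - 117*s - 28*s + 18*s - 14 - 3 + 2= -9*s^3 + 71*s^2 - 127*s - 15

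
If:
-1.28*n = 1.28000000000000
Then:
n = -1.00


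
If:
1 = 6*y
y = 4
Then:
No Solution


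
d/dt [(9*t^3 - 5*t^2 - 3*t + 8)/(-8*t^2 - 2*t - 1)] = (-72*t^4 - 36*t^3 - 41*t^2 + 138*t + 19)/(64*t^4 + 32*t^3 + 20*t^2 + 4*t + 1)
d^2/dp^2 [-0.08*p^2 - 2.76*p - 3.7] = -0.160000000000000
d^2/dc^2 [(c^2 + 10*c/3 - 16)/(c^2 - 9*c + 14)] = 2*(37*c^3 - 270*c^2 + 876*c - 1368)/(3*(c^6 - 27*c^5 + 285*c^4 - 1485*c^3 + 3990*c^2 - 5292*c + 2744))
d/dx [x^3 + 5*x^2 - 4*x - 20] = 3*x^2 + 10*x - 4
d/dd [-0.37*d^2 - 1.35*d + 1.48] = -0.74*d - 1.35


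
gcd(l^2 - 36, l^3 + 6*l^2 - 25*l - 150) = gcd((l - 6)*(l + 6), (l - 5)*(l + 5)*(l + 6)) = l + 6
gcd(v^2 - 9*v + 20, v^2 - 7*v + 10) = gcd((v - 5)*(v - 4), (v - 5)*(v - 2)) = v - 5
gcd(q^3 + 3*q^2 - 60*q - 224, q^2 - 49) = q + 7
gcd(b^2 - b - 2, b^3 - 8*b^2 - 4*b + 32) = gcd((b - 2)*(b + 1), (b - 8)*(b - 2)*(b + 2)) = b - 2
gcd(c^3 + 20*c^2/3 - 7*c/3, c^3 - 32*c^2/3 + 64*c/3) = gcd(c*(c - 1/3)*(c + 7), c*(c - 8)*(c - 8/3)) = c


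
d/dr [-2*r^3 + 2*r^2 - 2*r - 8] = -6*r^2 + 4*r - 2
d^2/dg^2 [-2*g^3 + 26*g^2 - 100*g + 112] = 52 - 12*g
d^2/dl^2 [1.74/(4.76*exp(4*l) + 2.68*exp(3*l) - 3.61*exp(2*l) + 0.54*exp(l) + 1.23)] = ((-132.5184*exp(3*l) - 41.9688*exp(2*l) + 25.1256*exp(l) - 0.9396)*(4.76*exp(4*l) + 2.68*exp(3*l) - 3.61*exp(2*l) + 0.54*exp(l) + 1.23) + 1.74*(19.04*exp(3*l) + 8.04*exp(2*l) - 7.22*exp(l) + 0.54)*(38.08*exp(3*l) + 16.08*exp(2*l) - 14.44*exp(l) + 1.08)*exp(l))*exp(l)/(4.76*exp(4*l) + 2.68*exp(3*l) - 3.61*exp(2*l) + 0.54*exp(l) + 1.23)^3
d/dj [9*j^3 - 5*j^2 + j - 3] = 27*j^2 - 10*j + 1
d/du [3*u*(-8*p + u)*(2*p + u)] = -48*p^2 - 36*p*u + 9*u^2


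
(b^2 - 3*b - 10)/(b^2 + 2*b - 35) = (b + 2)/(b + 7)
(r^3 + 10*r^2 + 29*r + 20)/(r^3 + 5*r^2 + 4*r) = (r + 5)/r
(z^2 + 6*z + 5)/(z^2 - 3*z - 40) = (z + 1)/(z - 8)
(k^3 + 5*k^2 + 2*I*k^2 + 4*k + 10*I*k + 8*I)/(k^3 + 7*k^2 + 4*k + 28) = (k^2 + 5*k + 4)/(k^2 + k*(7 - 2*I) - 14*I)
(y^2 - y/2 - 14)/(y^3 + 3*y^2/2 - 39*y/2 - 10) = (2*y + 7)/(2*y^2 + 11*y + 5)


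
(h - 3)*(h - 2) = h^2 - 5*h + 6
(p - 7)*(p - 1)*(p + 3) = p^3 - 5*p^2 - 17*p + 21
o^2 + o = o*(o + 1)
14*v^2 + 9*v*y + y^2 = (2*v + y)*(7*v + y)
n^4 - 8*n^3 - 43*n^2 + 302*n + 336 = (n - 8)*(n - 7)*(n + 1)*(n + 6)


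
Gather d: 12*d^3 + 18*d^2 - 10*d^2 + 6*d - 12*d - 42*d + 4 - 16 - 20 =12*d^3 + 8*d^2 - 48*d - 32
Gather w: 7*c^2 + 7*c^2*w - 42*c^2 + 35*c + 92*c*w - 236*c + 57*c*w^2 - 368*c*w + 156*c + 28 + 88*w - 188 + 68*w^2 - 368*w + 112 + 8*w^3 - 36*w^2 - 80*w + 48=-35*c^2 - 45*c + 8*w^3 + w^2*(57*c + 32) + w*(7*c^2 - 276*c - 360)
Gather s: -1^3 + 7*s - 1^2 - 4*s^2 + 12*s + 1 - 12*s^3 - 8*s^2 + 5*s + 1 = -12*s^3 - 12*s^2 + 24*s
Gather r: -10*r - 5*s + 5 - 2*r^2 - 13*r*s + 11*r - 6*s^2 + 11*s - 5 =-2*r^2 + r*(1 - 13*s) - 6*s^2 + 6*s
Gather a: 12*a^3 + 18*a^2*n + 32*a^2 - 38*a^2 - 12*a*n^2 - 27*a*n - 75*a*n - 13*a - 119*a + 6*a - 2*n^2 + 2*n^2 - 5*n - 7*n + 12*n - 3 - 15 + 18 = 12*a^3 + a^2*(18*n - 6) + a*(-12*n^2 - 102*n - 126)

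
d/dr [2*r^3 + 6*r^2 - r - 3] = 6*r^2 + 12*r - 1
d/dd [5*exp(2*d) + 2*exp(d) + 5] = (10*exp(d) + 2)*exp(d)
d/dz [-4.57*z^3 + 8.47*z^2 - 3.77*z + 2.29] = -13.71*z^2 + 16.94*z - 3.77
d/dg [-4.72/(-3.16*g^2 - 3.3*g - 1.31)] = (-29.8304*g - 15.576)/(3.16*g^2 + 3.3*g + 1.31)^2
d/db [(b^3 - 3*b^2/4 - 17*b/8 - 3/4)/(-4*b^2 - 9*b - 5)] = (-32*b^4 - 144*b^3 - 134*b^2 + 12*b + 31)/(8*(16*b^4 + 72*b^3 + 121*b^2 + 90*b + 25))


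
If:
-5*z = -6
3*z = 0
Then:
No Solution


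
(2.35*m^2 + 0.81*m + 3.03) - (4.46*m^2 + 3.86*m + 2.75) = -2.11*m^2 - 3.05*m + 0.28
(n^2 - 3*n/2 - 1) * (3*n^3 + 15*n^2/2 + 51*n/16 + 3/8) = 3*n^5 + 3*n^4 - 177*n^3/16 - 381*n^2/32 - 15*n/4 - 3/8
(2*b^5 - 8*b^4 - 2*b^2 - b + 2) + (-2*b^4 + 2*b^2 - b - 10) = 2*b^5 - 10*b^4 - 2*b - 8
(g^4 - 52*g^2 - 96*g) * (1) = g^4 - 52*g^2 - 96*g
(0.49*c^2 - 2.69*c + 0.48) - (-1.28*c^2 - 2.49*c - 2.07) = 1.77*c^2 - 0.2*c + 2.55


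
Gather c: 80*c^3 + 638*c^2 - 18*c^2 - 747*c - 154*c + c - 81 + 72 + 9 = 80*c^3 + 620*c^2 - 900*c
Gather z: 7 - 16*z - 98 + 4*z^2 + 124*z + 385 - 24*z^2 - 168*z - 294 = -20*z^2 - 60*z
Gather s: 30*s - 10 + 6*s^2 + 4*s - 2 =6*s^2 + 34*s - 12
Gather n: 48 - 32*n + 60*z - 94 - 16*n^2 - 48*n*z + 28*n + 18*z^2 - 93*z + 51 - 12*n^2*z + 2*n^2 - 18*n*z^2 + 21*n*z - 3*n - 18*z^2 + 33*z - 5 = n^2*(-12*z - 14) + n*(-18*z^2 - 27*z - 7)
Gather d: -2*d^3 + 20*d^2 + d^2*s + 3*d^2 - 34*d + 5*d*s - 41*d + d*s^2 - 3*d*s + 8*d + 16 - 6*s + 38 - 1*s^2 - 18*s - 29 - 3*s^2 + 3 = -2*d^3 + d^2*(s + 23) + d*(s^2 + 2*s - 67) - 4*s^2 - 24*s + 28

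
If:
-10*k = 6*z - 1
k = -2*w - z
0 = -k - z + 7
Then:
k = -41/4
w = -7/2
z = 69/4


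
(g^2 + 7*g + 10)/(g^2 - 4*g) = (g^2 + 7*g + 10)/(g*(g - 4))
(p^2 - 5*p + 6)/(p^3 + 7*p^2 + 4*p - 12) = (p^2 - 5*p + 6)/(p^3 + 7*p^2 + 4*p - 12)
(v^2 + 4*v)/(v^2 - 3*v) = (v + 4)/(v - 3)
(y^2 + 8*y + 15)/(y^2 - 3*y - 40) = (y + 3)/(y - 8)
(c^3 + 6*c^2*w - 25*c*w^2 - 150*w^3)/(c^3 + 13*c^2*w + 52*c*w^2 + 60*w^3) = (c - 5*w)/(c + 2*w)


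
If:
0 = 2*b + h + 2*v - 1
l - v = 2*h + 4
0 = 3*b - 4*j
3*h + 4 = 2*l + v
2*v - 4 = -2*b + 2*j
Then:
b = 28/9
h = -23/3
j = 7/3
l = -91/9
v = 11/9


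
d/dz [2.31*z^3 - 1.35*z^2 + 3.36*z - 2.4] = 6.93*z^2 - 2.7*z + 3.36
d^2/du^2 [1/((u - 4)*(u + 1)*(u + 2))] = 2*(6*u^4 - 8*u^3 - 27*u^2 + 54*u + 92)/(u^9 - 3*u^8 - 27*u^7 + 35*u^6 + 318*u^5 + 156*u^4 - 1288*u^3 - 2592*u^2 - 1920*u - 512)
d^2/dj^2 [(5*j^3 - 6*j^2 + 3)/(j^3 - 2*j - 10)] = 4*(-3*j^6 + 15*j^5 + 141*j^4 - 200*j^3 + 141*j^2 + 795*j - 294)/(j^9 - 6*j^7 - 30*j^6 + 12*j^5 + 120*j^4 + 292*j^3 - 120*j^2 - 600*j - 1000)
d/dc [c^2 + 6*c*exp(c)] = 6*c*exp(c) + 2*c + 6*exp(c)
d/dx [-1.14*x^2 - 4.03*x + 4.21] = -2.28*x - 4.03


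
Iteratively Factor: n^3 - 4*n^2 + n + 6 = (n - 2)*(n^2 - 2*n - 3) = (n - 3)*(n - 2)*(n + 1)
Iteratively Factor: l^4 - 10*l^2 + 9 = (l + 3)*(l^3 - 3*l^2 - l + 3) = (l + 1)*(l + 3)*(l^2 - 4*l + 3) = (l - 3)*(l + 1)*(l + 3)*(l - 1)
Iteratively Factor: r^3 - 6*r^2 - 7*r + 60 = (r + 3)*(r^2 - 9*r + 20) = (r - 4)*(r + 3)*(r - 5)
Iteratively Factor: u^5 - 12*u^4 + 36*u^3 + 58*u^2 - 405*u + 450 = (u - 5)*(u^4 - 7*u^3 + u^2 + 63*u - 90) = (u - 5)*(u - 3)*(u^3 - 4*u^2 - 11*u + 30) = (u - 5)^2*(u - 3)*(u^2 + u - 6) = (u - 5)^2*(u - 3)*(u + 3)*(u - 2)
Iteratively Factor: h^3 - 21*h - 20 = (h - 5)*(h^2 + 5*h + 4) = (h - 5)*(h + 1)*(h + 4)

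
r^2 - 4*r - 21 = (r - 7)*(r + 3)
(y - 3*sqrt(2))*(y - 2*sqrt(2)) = y^2 - 5*sqrt(2)*y + 12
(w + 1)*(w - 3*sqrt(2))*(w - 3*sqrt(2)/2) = w^3 - 9*sqrt(2)*w^2/2 + w^2 - 9*sqrt(2)*w/2 + 9*w + 9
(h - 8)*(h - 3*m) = h^2 - 3*h*m - 8*h + 24*m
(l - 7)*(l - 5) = l^2 - 12*l + 35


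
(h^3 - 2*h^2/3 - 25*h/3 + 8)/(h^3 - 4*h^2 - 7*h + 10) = (h^2 + h/3 - 8)/(h^2 - 3*h - 10)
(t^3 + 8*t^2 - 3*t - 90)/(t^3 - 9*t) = (t^2 + 11*t + 30)/(t*(t + 3))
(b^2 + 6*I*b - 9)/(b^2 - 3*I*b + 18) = (b + 3*I)/(b - 6*I)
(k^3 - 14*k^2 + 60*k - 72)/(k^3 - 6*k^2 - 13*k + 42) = (k^2 - 12*k + 36)/(k^2 - 4*k - 21)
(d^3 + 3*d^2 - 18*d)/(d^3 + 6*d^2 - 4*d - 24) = d*(d - 3)/(d^2 - 4)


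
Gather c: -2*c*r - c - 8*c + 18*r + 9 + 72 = c*(-2*r - 9) + 18*r + 81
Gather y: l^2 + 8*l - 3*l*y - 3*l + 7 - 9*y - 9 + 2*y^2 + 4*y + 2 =l^2 + 5*l + 2*y^2 + y*(-3*l - 5)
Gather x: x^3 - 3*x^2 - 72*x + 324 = x^3 - 3*x^2 - 72*x + 324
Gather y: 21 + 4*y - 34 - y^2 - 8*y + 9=-y^2 - 4*y - 4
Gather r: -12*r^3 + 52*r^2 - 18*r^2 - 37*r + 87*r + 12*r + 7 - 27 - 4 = -12*r^3 + 34*r^2 + 62*r - 24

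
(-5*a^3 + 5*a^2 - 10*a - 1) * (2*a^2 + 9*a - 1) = -10*a^5 - 35*a^4 + 30*a^3 - 97*a^2 + a + 1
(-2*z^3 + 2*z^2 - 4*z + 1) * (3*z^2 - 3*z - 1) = -6*z^5 + 12*z^4 - 16*z^3 + 13*z^2 + z - 1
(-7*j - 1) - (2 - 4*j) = -3*j - 3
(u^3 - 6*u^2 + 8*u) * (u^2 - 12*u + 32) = u^5 - 18*u^4 + 112*u^3 - 288*u^2 + 256*u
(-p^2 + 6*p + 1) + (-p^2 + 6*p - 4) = -2*p^2 + 12*p - 3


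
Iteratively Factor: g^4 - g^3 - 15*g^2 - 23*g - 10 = (g + 1)*(g^3 - 2*g^2 - 13*g - 10) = (g + 1)^2*(g^2 - 3*g - 10) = (g - 5)*(g + 1)^2*(g + 2)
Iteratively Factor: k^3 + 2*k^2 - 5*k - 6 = (k + 3)*(k^2 - k - 2) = (k + 1)*(k + 3)*(k - 2)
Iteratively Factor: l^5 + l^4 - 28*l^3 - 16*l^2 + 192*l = (l + 4)*(l^4 - 3*l^3 - 16*l^2 + 48*l) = (l + 4)^2*(l^3 - 7*l^2 + 12*l) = (l - 3)*(l + 4)^2*(l^2 - 4*l) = l*(l - 3)*(l + 4)^2*(l - 4)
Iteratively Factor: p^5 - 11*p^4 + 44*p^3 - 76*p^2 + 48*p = (p)*(p^4 - 11*p^3 + 44*p^2 - 76*p + 48) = p*(p - 2)*(p^3 - 9*p^2 + 26*p - 24) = p*(p - 3)*(p - 2)*(p^2 - 6*p + 8) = p*(p - 3)*(p - 2)^2*(p - 4)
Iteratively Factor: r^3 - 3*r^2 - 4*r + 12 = (r - 3)*(r^2 - 4) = (r - 3)*(r - 2)*(r + 2)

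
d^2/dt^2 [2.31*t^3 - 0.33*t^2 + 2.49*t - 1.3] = 13.86*t - 0.66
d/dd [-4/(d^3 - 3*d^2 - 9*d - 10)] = 12*(d^2 - 2*d - 3)/(-d^3 + 3*d^2 + 9*d + 10)^2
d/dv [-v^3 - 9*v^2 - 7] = 3*v*(-v - 6)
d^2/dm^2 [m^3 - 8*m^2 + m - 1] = 6*m - 16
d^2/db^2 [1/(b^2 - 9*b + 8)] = 2*(-b^2 + 9*b + (2*b - 9)^2 - 8)/(b^2 - 9*b + 8)^3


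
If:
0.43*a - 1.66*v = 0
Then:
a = 3.86046511627907*v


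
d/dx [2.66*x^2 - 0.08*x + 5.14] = 5.32*x - 0.08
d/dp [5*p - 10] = 5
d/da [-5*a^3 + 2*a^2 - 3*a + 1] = -15*a^2 + 4*a - 3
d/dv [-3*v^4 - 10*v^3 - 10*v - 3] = -12*v^3 - 30*v^2 - 10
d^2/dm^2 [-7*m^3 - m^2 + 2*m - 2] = -42*m - 2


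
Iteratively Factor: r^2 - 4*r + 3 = (r - 3)*(r - 1)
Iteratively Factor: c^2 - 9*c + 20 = (c - 4)*(c - 5)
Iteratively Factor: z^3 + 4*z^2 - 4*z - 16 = (z - 2)*(z^2 + 6*z + 8) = (z - 2)*(z + 4)*(z + 2)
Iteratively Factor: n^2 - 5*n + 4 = (n - 1)*(n - 4)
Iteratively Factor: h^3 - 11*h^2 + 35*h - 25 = (h - 1)*(h^2 - 10*h + 25) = (h - 5)*(h - 1)*(h - 5)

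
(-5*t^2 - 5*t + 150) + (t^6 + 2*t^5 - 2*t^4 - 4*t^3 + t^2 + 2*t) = t^6 + 2*t^5 - 2*t^4 - 4*t^3 - 4*t^2 - 3*t + 150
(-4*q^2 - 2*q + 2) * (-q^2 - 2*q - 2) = 4*q^4 + 10*q^3 + 10*q^2 - 4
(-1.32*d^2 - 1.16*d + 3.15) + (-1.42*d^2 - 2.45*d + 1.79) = -2.74*d^2 - 3.61*d + 4.94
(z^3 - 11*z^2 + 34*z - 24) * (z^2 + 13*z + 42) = z^5 + 2*z^4 - 67*z^3 - 44*z^2 + 1116*z - 1008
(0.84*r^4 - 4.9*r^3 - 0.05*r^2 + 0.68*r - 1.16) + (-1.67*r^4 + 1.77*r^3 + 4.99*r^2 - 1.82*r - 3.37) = -0.83*r^4 - 3.13*r^3 + 4.94*r^2 - 1.14*r - 4.53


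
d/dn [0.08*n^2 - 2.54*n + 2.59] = 0.16*n - 2.54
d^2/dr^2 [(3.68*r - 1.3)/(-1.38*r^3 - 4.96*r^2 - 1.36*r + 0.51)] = (-42.049152*r^5 - 121.424544*r^4 - 24.882688*r^3 + 175.451712*r^2 + 2.251752*r + 6.281024)/(2.628072*r^9 + 28.337472*r^8 + 109.620576*r^7 + 174.963772*r^6 + 87.086784*r^5 - 15.861408*r^4 - 17.049266*r^3 + 1.0404*r^2 + 1.061208*r - 0.132651)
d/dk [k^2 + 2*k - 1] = 2*k + 2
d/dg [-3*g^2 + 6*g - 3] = 6 - 6*g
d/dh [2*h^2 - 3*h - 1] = 4*h - 3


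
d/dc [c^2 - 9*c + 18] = 2*c - 9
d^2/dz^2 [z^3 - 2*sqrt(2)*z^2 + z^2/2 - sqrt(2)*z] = 6*z - 4*sqrt(2) + 1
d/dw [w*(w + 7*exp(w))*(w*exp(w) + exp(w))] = (w^3 + 14*w^2*exp(w) + 4*w^2 + 28*w*exp(w) + 2*w + 7*exp(w))*exp(w)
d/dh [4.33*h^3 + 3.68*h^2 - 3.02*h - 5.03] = 12.99*h^2 + 7.36*h - 3.02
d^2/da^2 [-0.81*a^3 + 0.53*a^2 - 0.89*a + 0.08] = 1.06 - 4.86*a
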